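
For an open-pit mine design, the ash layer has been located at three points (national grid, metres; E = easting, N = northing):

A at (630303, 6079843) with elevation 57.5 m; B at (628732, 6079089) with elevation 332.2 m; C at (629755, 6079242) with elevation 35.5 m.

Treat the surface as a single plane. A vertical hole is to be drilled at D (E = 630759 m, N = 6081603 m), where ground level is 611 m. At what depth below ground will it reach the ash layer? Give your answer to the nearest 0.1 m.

Let the plane be z = a·E + b·N + c.
B−A: −1571a − 754b = 274.7;  C−A: −548a − 601b = −22.
Solving gives a = −0.342165509, b = 0.348596837.
Then c = 57.5 − a·630303 − b·6079843 = −1903688.59.
At (630759, 6081603): z_contact = −215823.97 + 2120027.57 − 1903688.59 = 515.00 m.
Depth below ground = 611 − 515.00 = 96.0 m.

96.0 m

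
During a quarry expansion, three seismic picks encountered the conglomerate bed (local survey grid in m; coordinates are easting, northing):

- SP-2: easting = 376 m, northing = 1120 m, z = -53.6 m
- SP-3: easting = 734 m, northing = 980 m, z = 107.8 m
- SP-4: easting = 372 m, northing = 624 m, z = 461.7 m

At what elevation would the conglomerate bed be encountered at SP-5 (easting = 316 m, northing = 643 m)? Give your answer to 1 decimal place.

Two edge vectors: SP-2→SP-3 = (358, -140, 161.4), SP-2→SP-4 = (-4, -496, 515.3).
Normal n = (SP-2→SP-3) × (SP-2→SP-4) = (7912.4, -185123, -178128).
So ∂z/∂easting = −n_x/n_z = 0.044420 and ∂z/∂northing = −n_y/n_z = −1.039270.
Intercept c from SP-2: -53.6 − 16.70 + 1163.98 = 1093.68.
At (316, 643): z = 14.0 − 668.3 + 1093.68 = 439.5 m.

439.5 m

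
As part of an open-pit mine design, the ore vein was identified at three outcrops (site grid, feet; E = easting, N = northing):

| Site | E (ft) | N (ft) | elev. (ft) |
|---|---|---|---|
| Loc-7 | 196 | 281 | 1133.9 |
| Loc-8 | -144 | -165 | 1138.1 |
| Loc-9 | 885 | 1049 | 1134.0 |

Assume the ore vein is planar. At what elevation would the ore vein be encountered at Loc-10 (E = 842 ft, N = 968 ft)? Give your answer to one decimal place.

Let the plane be z = a·E + b·N + c.
Loc-8−Loc-7: −340a − 446b = 4.2;  Loc-9−Loc-7: 689a + 768b = 0.1.
Solving gives a = 0.070823, b = −0.063408.
Then c = 1133.9 − a·196 − b·281 = 1137.84.
At (842, 968): z = 59.6 − 61.4 + 1137.84 = 1136.1 ft.

1136.1 ft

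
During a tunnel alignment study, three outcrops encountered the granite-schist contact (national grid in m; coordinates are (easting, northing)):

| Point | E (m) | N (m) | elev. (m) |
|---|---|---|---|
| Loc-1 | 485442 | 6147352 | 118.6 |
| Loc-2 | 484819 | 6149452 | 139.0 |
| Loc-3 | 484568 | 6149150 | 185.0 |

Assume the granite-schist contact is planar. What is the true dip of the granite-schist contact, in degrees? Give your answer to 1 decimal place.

8.4°

Let the plane be z = a·E + b·N + c.
Loc-2−Loc-1: −623a + 2100b = 20.4;  Loc-3−Loc-1: −874a + 1798b = 66.4.
Solving gives a = −0.14367, b = −0.03291.
Gradient magnitude |∇z| = √(a² + b²) = √(0.02064 + 0.00108) = 0.14739.
True dip = arctan(0.14739) = 8.4°, dipping toward ENE (azimuth ≈ 077°).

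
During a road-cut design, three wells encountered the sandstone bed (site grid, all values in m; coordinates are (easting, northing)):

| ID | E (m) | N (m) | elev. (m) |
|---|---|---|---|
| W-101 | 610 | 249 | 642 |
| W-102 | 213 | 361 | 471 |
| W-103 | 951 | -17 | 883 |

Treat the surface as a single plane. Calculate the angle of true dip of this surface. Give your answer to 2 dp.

31.74°

Two edge vectors: W-101→W-102 = (-397, 112, -171), W-101→W-103 = (341, -266, 241).
Normal n = (W-101→W-102) × (W-101→W-103) = (-18494, 37366, 67410).
So ∂z/∂E = −n_x/n_z = 0.27435 and ∂z/∂N = −n_y/n_z = −0.55431.
Gradient magnitude |∇z| = √(a² + b²) = √(0.07527 + 0.30726) = 0.61849.
True dip = arctan(0.61849) = 31.74°, dipping toward NNW (azimuth ≈ 334°).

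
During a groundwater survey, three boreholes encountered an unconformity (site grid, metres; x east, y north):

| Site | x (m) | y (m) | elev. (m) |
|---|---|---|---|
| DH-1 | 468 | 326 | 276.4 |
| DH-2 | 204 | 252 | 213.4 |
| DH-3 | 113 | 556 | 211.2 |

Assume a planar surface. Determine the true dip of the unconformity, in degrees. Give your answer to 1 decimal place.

12.9°

Let the plane be z = a·x + b·y + c.
DH-2−DH-1: −264a − 74b = −63;  DH-3−DH-1: −355a + 230b = −65.2.
Solving gives a = 0.22203, b = 0.05923.
Gradient magnitude |∇z| = √(a² + b²) = √(0.04930 + 0.00351) = 0.22980.
True dip = arctan(0.22980) = 12.9°, dipping toward WSW (azimuth ≈ 255°).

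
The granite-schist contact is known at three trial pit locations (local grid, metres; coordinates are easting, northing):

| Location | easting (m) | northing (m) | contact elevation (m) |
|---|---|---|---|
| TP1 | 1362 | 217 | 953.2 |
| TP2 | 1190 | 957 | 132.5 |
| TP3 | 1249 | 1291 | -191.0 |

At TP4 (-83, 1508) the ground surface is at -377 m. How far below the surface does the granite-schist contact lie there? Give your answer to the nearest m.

495 m

Let the plane be z = a·easting + b·northing + c.
TP2−TP1: −172a + 740b = −820.7;  TP3−TP1: −113a + 1074b = −1144.2.
Solving gives a = 0.34343, b = −1.02923.
Then c = 953.2 − a·1362 − b·217 = 708.79.
At (-83, 1508): z_contact = −28.5 − 1552.1 + 708.79 = -871.8 m.
Depth below ground = -377 − (-871.8) = 495 m.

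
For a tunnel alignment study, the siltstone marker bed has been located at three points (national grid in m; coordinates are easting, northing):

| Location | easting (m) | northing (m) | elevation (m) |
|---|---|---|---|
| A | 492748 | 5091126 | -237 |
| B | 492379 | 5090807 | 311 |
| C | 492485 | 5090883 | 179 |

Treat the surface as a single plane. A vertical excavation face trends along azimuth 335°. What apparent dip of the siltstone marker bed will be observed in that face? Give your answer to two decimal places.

Let the plane be z = a·easting + b·northing + c.
B−A: −369a − 319b = 548;  C−A: −263a − 243b = 416.
Solving gives a = −0.07972, b = −1.62565.
Unit vector along 335° is (sin 335°, cos 335°) = (-0.4226, 0.9063).
Slope in that direction = a·(-0.4226) + b·(0.9063) = −1.43965.
Apparent dip = arctan|1.43965| = 55.22° (true dip is 58.4°, so apparent ≤ true as expected).

55.22°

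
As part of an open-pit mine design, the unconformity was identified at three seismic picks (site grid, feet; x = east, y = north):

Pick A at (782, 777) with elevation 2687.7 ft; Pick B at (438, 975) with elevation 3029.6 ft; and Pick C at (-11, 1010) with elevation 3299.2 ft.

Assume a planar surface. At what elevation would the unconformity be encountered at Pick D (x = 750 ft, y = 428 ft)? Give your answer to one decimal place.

2429.0 ft

Two edge vectors: Pick A→Pick B = (-344, 198, 341.9), Pick A→Pick C = (-793, 233, 611.5).
Normal n = (Pick A→Pick B) × (Pick A→Pick C) = (41414.3, -60770.7, 76862).
So ∂z/∂x = −n_x/n_z = −0.538814 and ∂z/∂y = −n_y/n_z = 0.790647.
Intercept c from Pick A: 2687.7 + 421.35 − 614.33 = 2494.72.
At (750, 428): z = −404.1 + 338.4 + 2494.72 = 2429.0 ft.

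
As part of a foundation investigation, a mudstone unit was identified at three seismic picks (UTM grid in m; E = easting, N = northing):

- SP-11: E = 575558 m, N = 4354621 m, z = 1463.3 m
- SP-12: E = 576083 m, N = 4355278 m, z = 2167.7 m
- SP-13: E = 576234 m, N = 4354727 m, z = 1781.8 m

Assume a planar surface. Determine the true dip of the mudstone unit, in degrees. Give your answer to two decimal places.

40.94°

Let the plane be z = a·E + b·N + c.
SP-12−SP-11: 525a + 657b = 704.4;  SP-13−SP-11: 676a + 106b = 318.5.
Solving gives a = 0.34645, b = 0.79531.
Gradient magnitude |∇z| = √(a² + b²) = √(0.12002 + 0.63251) = 0.86749.
True dip = arctan(0.86749) = 40.94°, dipping toward SSW (azimuth ≈ 204°).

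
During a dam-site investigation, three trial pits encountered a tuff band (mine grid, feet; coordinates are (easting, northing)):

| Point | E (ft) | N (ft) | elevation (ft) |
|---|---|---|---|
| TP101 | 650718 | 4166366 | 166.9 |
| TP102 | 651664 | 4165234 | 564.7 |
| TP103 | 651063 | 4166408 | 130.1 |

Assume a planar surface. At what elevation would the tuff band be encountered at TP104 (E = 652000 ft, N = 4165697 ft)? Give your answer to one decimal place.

360.1 ft

Two edge vectors: TP101→TP102 = (946, -1132, 397.8), TP101→TP103 = (345, 42, -36.8).
Normal n = (TP101→TP102) × (TP101→TP103) = (24950, 172053.8, 430272).
So ∂z/∂E = −n_x/n_z = −0.057986576 and ∂z/∂N = −n_y/n_z = −0.399872174.
Intercept c from TP101: 166.9 + 37732.91 + 1666013.83 = 1703913.64.
At (652000, 4165697): z = −37807.2 − 1665746.3 + 1703913.64 = 360.1 ft.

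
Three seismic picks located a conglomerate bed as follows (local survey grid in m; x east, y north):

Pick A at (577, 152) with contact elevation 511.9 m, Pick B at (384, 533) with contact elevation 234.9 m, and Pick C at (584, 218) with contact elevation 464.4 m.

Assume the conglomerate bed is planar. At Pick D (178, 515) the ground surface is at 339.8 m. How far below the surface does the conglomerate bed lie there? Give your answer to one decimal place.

Two edge vectors: Pick A→Pick B = (-193, 381, -277), Pick A→Pick C = (7, 66, -47.5).
Normal n = (Pick A→Pick B) × (Pick A→Pick C) = (184.5, -11106.5, -15405).
So ∂z/∂x = −n_x/n_z = 0.01198 and ∂z/∂y = −n_y/n_z = −0.72097.
Intercept c from Pick A: 511.9 − 6.91 + 109.59 = 614.58.
At (178, 515): z_contact = 2.13 − 371.30 + 614.58 = 245.41 m.
Depth below ground = 339.8 − 245.41 = 94.4 m.

94.4 m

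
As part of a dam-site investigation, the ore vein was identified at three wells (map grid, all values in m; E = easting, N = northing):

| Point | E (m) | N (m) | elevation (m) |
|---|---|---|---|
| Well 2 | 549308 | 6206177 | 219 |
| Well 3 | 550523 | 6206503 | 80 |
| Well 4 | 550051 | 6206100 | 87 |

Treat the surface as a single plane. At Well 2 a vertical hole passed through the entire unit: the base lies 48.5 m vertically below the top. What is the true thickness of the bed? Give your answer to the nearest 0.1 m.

47.2 m

Let the plane be z = a·E + b·N + c.
Well 3−Well 2: 1215a + 326b = −139;  Well 4−Well 2: 743a − 77b = −132.
Solving gives a = −0.16003, b = 0.17006.
|∇z| = √(a²+b²) = 0.23352, so dip δ = arctan(0.23352) = 13.14°.
True thickness = vertical thickness × cos δ = 48.5 × cos 13.14° = 47.2 m.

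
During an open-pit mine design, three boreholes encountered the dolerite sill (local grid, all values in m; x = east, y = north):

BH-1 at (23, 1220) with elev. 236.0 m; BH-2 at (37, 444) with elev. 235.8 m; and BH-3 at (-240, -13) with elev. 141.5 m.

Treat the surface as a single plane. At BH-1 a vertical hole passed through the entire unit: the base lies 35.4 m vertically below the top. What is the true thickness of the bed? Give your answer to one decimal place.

Two edge vectors: BH-1→BH-2 = (14, -776, -0.2), BH-1→BH-3 = (-263, -1233, -94.5).
Normal n = (BH-1→BH-2) × (BH-1→BH-3) = (73085.4, 1375.6, -221350).
So ∂z/∂x = −n_x/n_z = 0.33018 and ∂z/∂y = −n_y/n_z = 0.00621.
|∇z| = √(a²+b²) = 0.33024, so dip δ = arctan(0.33024) = 18.28°.
True thickness = vertical thickness × cos δ = 35.4 × cos 18.28° = 33.6 m.

33.6 m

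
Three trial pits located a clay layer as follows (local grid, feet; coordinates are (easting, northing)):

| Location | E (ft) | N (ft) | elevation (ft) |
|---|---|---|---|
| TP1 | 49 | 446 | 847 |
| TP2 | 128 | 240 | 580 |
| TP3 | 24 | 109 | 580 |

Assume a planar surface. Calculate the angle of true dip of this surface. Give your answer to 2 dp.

Two edge vectors: TP1→TP2 = (79, -206, -267), TP1→TP3 = (-25, -337, -267).
Normal n = (TP1→TP2) × (TP1→TP3) = (-34977, 27768, -31773).
So ∂z/∂E = −n_x/n_z = −1.10084 and ∂z/∂N = −n_y/n_z = 0.87395.
Gradient magnitude |∇z| = √(a² + b²) = √(1.21185 + 0.76379) = 1.40557.
True dip = arctan(1.40557) = 54.57°, dipping toward SE (azimuth ≈ 128°).

54.57°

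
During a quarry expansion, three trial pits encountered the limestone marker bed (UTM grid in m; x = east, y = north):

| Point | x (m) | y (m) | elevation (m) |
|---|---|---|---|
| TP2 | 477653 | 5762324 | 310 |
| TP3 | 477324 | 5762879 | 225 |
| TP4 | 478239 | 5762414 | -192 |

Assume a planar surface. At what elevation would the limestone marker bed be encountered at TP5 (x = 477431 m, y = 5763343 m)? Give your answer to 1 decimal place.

Let the plane be z = a·x + b·y + c.
TP3−TP2: −329a + 555b = −85;  TP4−TP2: 586a + 90b = −502.
Solving gives a = −0.763611769, b = −0.605816706.
Then c = 310 − a·477653 − b·5762324 = 3855963.60.
At (477431, 5763343): z = −364571.9 − 3491529.5 + 3855963.60 = -137.8 m.

-137.8 m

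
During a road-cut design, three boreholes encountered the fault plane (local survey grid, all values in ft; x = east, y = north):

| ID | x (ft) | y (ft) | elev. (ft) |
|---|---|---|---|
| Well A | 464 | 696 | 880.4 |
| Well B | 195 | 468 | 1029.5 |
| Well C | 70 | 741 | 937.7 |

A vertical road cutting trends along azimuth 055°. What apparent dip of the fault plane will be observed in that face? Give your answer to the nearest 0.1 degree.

Two edge vectors: Well A→Well B = (-269, -228, 149.1), Well A→Well C = (-394, 45, 57.3).
Normal n = (Well A→Well B) × (Well A→Well C) = (-19773.9, -43331.7, -101937).
So ∂z/∂x = −n_x/n_z = −0.19398 and ∂z/∂y = −n_y/n_z = −0.42508.
Unit vector along 055° is (sin 55°, cos 55°) = (0.8192, 0.5736).
Slope in that direction = a·(0.8192) + b·(0.5736) = −0.40272.
Apparent dip = arctan|0.40272| = 21.9° (true dip is 25.0°, so apparent ≤ true as expected).

21.9°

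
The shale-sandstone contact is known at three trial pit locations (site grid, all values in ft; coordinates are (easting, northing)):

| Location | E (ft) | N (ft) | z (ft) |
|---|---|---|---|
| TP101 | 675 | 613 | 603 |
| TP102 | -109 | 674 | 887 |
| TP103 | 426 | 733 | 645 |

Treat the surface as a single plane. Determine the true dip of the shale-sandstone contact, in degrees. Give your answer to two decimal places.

31.95°

Let the plane be z = a·E + b·N + c.
TP102−TP101: −784a + 61b = 284;  TP103−TP101: −249a + 120b = 42.
Solving gives a = −0.39951, b = −0.47899.
Gradient magnitude |∇z| = √(a² + b²) = √(0.15961 + 0.22943) = 0.62373.
True dip = arctan(0.62373) = 31.95°, dipping toward NE (azimuth ≈ 040°).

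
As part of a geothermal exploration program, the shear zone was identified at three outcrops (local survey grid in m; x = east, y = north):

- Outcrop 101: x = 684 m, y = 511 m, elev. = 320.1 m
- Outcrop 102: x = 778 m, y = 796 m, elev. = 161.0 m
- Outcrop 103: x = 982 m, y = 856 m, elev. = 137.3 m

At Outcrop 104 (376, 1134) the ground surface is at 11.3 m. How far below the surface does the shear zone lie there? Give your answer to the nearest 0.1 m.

66.3 m

Let the plane be z = a·x + b·y + c.
Outcrop 102−Outcrop 101: 94a + 285b = −159.1;  Outcrop 103−Outcrop 101: 298a + 345b = −182.8.
Solving gives a = 0.053171, b = −0.575783.
Then c = 320.1 − a·684 − b·511 = 577.96.
At (376, 1134): z_contact = 19.99 − 652.94 + 577.96 = -54.99 m.
Depth below ground = 11.3 − (-54.99) = 66.3 m.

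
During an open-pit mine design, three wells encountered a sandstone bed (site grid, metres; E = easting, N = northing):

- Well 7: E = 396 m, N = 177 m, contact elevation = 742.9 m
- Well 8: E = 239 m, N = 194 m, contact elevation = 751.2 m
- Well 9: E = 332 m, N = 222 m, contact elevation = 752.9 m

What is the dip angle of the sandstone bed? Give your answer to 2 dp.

Two edge vectors: Well 7→Well 8 = (-157, 17, 8.3), Well 7→Well 9 = (-64, 45, 10).
Normal n = (Well 7→Well 8) × (Well 7→Well 9) = (-203.5, 1038.8, -5977).
So ∂z/∂E = −n_x/n_z = −0.03405 and ∂z/∂N = −n_y/n_z = 0.17380.
Gradient magnitude |∇z| = √(a² + b²) = √(0.00116 + 0.03021) = 0.17710.
True dip = arctan(0.17710) = 10.04°, dipping toward S (azimuth ≈ 169°).

10.04°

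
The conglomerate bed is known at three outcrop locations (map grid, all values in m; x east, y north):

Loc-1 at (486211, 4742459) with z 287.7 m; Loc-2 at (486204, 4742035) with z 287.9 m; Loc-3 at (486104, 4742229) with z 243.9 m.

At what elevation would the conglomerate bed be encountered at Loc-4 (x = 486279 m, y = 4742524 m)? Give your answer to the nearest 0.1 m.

316.1 m

Two edge vectors: Loc-1→Loc-2 = (-7, -424, 0.2), Loc-1→Loc-3 = (-107, -230, -43.8).
Normal n = (Loc-1→Loc-2) × (Loc-1→Loc-3) = (18617.2, -328, -43758).
So ∂z/∂x = −n_x/n_z = 0.425458202 and ∂z/∂y = −n_y/n_z = −0.007495772.
Intercept c from Loc-1: 287.7 − 206862.46 + 35548.39 = −171026.37.
At (486279, 4742524): z = 206891.4 − 35548.9 − 171026.37 = 316.1 m.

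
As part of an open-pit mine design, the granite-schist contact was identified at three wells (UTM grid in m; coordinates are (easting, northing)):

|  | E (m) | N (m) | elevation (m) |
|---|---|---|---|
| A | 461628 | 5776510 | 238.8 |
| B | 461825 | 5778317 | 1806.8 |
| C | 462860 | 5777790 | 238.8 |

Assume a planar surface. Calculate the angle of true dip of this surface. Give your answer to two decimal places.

Two edge vectors: A→B = (197, 1807, 1568), A→C = (1232, 1280, 0).
Normal n = (A→B) × (A→C) = (-2007040, 1931776, -1974064).
So ∂z/∂E = −n_x/n_z = −1.01670 and ∂z/∂N = −n_y/n_z = 0.97858.
Gradient magnitude |∇z| = √(a² + b²) = √(1.03369 + 0.95762) = 1.41114.
True dip = arctan(1.41114) = 54.68°, dipping toward SE (azimuth ≈ 134°).

54.68°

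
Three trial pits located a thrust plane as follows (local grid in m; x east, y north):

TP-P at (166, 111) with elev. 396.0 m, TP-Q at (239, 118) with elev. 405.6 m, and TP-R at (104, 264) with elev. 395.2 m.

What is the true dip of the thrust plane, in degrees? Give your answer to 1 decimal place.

Two edge vectors: TP-P→TP-Q = (73, 7, 9.6), TP-P→TP-R = (-62, 153, -0.8).
Normal n = (TP-P→TP-Q) × (TP-P→TP-R) = (-1474.4, -536.8, 11603).
So ∂z/∂x = −n_x/n_z = 0.12707 and ∂z/∂y = −n_y/n_z = 0.04626.
Gradient magnitude |∇z| = √(a² + b²) = √(0.01615 + 0.00214) = 0.13523.
True dip = arctan(0.13523) = 7.7°, dipping toward WSW (azimuth ≈ 250°).

7.7°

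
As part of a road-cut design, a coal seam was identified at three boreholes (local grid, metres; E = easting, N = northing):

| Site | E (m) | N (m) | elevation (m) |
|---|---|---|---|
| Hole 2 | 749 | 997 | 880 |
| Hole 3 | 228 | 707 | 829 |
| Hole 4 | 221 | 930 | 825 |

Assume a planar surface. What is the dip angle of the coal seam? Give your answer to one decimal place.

Let the plane be z = a·E + b·N + c.
Hole 3−Hole 2: −521a − 290b = −51;  Hole 4−Hole 2: −528a − 67b = −55.
Solving gives a = 0.10602, b = −0.01461.
Gradient magnitude |∇z| = √(a² + b²) = √(0.01124 + 0.00021) = 0.10702.
True dip = arctan(0.10702) = 6.1°, dipping toward W (azimuth ≈ 278°).

6.1°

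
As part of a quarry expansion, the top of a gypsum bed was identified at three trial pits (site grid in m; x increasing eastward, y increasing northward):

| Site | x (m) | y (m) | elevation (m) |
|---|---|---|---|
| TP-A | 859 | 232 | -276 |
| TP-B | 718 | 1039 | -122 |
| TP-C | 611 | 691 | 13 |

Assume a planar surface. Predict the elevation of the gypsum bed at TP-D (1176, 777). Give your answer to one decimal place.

-666.8 m

Let the plane be z = a·x + b·y + c.
TP-B−TP-A: −141a + 807b = 154;  TP-C−TP-A: −248a + 459b = 289.
Solving gives a = −1.200270, b = −0.018882.
Then c = -276 − a·859 − b·232 = 759.41.
At (1176, 777): z = −1411.5 − 14.7 + 759.41 = -666.8 m.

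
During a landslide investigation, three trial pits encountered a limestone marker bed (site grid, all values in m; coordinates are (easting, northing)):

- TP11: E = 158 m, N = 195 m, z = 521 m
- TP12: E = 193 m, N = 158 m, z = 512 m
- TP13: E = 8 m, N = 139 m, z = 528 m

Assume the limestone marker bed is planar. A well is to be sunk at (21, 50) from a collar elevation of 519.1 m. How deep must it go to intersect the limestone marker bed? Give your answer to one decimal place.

Let the plane be z = a·E + b·N + c.
TP12−TP11: 35a − 37b = −9;  TP13−TP11: −150a − 56b = 7.
Solving gives a = −0.10160, b = 0.14714.
Then c = 521 − a·158 − b·195 = 508.36.
At (21, 50): z_contact = −2.13 + 7.36 + 508.36 = 513.58 m.
Depth below ground = 519.1 − 513.58 = 5.5 m.

5.5 m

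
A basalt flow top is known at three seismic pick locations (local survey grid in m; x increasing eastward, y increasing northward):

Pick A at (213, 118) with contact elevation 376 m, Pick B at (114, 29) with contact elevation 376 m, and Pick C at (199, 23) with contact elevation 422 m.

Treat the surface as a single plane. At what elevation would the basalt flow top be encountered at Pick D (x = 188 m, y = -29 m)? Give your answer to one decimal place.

445.5 m

Let the plane be z = a·x + b·y + c.
Pick B−Pick A: −99a − 89b = 0;  Pick C−Pick A: −14a − 95b = 46.
Solving gives a = 0.50178, b = −0.55816.
Then c = 376 − a·213 − b·118 = 334.98.
At (188, -29): z = 94.3 + 16.2 + 334.98 = 445.5 m.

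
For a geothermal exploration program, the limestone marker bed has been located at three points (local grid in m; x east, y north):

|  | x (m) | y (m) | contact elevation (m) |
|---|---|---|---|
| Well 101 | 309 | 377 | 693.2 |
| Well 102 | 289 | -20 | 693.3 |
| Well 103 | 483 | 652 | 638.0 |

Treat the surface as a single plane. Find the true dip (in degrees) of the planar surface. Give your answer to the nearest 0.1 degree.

19.0°

Two edge vectors: Well 101→Well 102 = (-20, -397, 0.1), Well 101→Well 103 = (174, 275, -55.2).
Normal n = (Well 101→Well 102) × (Well 101→Well 103) = (21886.9, -1086.6, 63578).
So ∂z/∂x = −n_x/n_z = −0.34425 and ∂z/∂y = −n_y/n_z = 0.01709.
Gradient magnitude |∇z| = √(a² + b²) = √(0.11851 + 0.00029) = 0.34468.
True dip = arctan(0.34468) = 19.0°, dipping toward E (azimuth ≈ 093°).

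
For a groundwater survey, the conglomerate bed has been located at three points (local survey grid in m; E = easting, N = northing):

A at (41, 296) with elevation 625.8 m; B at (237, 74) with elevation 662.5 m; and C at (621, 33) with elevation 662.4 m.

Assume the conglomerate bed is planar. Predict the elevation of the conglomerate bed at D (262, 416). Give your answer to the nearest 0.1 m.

Let the plane be z = a·E + b·N + c.
B−A: 196a − 222b = 36.7;  C−A: 580a − 263b = 36.6.
Solving gives a = −0.01978, b = −0.18277.
Then c = 625.8 − a·41 − b·296 = 680.71.
At (262, 416): z = −5.2 − 76.0 + 680.71 = 599.5 m.

599.5 m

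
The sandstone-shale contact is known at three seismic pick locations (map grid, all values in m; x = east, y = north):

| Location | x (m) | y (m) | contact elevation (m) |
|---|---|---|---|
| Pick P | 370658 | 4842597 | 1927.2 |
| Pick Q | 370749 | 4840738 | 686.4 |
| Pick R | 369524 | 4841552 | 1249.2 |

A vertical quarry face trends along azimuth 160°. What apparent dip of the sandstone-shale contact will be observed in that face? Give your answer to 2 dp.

32.30°

Two edge vectors: Pick P→Pick Q = (91, -1859, -1240.8), Pick P→Pick R = (-1134, -1045, -678).
Normal n = (Pick P→Pick Q) × (Pick P→Pick R) = (-36234, 1468765.2, -2203201).
So ∂z/∂x = −n_x/n_z = −0.01645 and ∂z/∂y = −n_y/n_z = 0.66665.
Unit vector along 160° is (sin 160°, cos 160°) = (0.3420, -0.9397).
Slope in that direction = a·(0.3420) + b·(-0.9397) = −0.63207.
Apparent dip = arctan|0.63207| = 32.30° (true dip is 33.7°, so apparent ≤ true as expected).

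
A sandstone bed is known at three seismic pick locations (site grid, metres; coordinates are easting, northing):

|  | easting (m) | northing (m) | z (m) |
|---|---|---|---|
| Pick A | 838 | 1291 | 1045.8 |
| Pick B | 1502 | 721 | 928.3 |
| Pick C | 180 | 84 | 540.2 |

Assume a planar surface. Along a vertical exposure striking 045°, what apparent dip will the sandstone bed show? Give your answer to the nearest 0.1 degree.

18.6°

Let the plane be z = a·easting + b·northing + c.
Pick B−Pick A: 664a − 570b = −117.5;  Pick C−Pick A: −658a − 1207b = −505.6.
Solving gives a = 0.12441, b = 0.35107.
Unit vector along 045° is (sin 45°, cos 45°) = (0.7071, 0.7071).
Slope in that direction = a·(0.7071) + b·(0.7071) = 0.33621.
Apparent dip = arctan|0.33621| = 18.6° (true dip is 20.4°, so apparent ≤ true as expected).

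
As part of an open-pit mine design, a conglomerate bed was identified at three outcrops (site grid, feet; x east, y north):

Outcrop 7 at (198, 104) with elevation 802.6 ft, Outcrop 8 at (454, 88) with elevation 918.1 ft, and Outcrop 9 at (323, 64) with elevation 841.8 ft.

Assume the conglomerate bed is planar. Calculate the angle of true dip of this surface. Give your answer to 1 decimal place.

35.8°

Two edge vectors: Outcrop 7→Outcrop 8 = (256, -16, 115.5), Outcrop 7→Outcrop 9 = (125, -40, 39.2).
Normal n = (Outcrop 7→Outcrop 8) × (Outcrop 7→Outcrop 9) = (3992.8, 4402.3, -8240).
So ∂z/∂x = −n_x/n_z = 0.48456 and ∂z/∂y = −n_y/n_z = 0.53426.
Gradient magnitude |∇z| = √(a² + b²) = √(0.23480 + 0.28543) = 0.72127.
True dip = arctan(0.72127) = 35.8°, dipping toward SW (azimuth ≈ 222°).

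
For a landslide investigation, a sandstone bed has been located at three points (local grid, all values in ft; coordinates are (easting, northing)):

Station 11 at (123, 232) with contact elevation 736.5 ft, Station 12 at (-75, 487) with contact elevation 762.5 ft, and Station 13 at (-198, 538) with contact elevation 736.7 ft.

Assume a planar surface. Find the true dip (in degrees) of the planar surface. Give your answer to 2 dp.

Two edge vectors: Station 11→Station 12 = (-198, 255, 26), Station 11→Station 13 = (-321, 306, 0.2).
Normal n = (Station 11→Station 12) × (Station 11→Station 13) = (-7905, -8306.4, 21267).
So ∂z/∂E = −n_x/n_z = 0.37170 and ∂z/∂N = −n_y/n_z = 0.39058.
Gradient magnitude |∇z| = √(a² + b²) = √(0.13816 + 0.15255) = 0.53918.
True dip = arctan(0.53918) = 28.33°, dipping toward SW (azimuth ≈ 224°).

28.33°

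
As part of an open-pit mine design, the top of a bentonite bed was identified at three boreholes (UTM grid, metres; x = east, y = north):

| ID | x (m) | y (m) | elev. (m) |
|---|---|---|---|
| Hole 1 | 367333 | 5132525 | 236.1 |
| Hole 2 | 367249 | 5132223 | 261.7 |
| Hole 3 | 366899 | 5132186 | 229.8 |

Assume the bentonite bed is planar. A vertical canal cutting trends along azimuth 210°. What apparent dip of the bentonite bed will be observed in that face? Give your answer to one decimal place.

2.7°

Let the plane be z = a·x + b·y + c.
Hole 2−Hole 1: −84a − 302b = 25.6;  Hole 3−Hole 1: −434a − 339b = −6.3.
Solving gives a = 0.10314, b = −0.11346.
Unit vector along 210° is (sin 210°, cos 210°) = (-0.5000, -0.8660).
Slope in that direction = a·(-0.5000) + b·(-0.8660) = 0.04669.
Apparent dip = arctan|0.04669| = 2.7° (true dip is 8.7°, so apparent ≤ true as expected).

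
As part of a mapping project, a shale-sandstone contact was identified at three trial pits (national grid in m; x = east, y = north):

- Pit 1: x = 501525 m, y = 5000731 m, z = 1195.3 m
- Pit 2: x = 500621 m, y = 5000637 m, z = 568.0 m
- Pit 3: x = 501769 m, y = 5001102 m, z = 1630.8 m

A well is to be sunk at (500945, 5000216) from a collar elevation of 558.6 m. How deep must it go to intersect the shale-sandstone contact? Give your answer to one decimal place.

115.9 m

Two edge vectors: Pit 1→Pit 2 = (-904, -94, -627.3), Pit 1→Pit 3 = (244, 371, 435.5).
Normal n = (Pit 1→Pit 2) × (Pit 1→Pit 3) = (191791.3, 240630.8, -312448).
So ∂z/∂x = −n_x/n_z = 0.613834302 and ∂z/∂y = −n_y/n_z = 0.770146712.
Intercept c from Pit 1: 1195.3 − 307853.25 − 3851296.54 = −4157954.49.
At (500945, 5000216): z_contact = 307497.22 + 3850899.91 − 4157954.49 = 442.65 m.
Depth below ground = 558.6 − 442.65 = 115.9 m.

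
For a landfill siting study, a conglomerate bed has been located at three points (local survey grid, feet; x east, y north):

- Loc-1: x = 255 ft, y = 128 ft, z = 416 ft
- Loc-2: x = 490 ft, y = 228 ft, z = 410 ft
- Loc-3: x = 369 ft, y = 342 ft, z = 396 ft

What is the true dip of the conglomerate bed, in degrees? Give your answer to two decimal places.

Let the plane be z = a·x + b·y + c.
Loc-2−Loc-1: 235a + 100b = −6;  Loc-3−Loc-1: 114a + 214b = −20.
Solving gives a = 0.01841, b = −0.10327.
Gradient magnitude |∇z| = √(a² + b²) = √(0.00034 + 0.01066) = 0.10489.
True dip = arctan(0.10489) = 5.99°, dipping toward N (azimuth ≈ 350°).

5.99°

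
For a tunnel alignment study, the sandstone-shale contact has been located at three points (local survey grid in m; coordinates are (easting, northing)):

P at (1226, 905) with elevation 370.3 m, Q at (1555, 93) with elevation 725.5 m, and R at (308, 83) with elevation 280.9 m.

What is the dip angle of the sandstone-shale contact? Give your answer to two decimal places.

Two edge vectors: P→Q = (329, -812, 355.2), P→R = (-918, -822, -89.4).
Normal n = (P→Q) × (P→R) = (364567.2, -296661, -1015854).
So ∂z/∂E = −n_x/n_z = 0.35888 and ∂z/∂N = −n_y/n_z = −0.29203.
Gradient magnitude |∇z| = √(a² + b²) = √(0.12879 + 0.08528) = 0.46268.
True dip = arctan(0.46268) = 24.83°, dipping toward NW (azimuth ≈ 309°).

24.83°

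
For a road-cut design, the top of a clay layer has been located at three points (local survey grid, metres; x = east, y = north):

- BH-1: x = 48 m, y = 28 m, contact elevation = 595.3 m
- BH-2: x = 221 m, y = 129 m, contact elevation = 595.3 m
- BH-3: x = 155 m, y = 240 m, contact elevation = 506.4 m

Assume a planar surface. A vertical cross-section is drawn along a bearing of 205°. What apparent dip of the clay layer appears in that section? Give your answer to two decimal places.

Let the plane be z = a·x + b·y + c.
BH-2−BH-1: 173a + 101b = 0;  BH-3−BH-1: 107a + 212b = −88.9.
Solving gives a = 0.34709, b = −0.59452.
Unit vector along 205° is (sin 205°, cos 205°) = (-0.4226, -0.9063).
Slope in that direction = a·(-0.4226) + b·(-0.9063) = 0.39213.
Apparent dip = arctan|0.39213| = 21.41° (true dip is 34.5°, so apparent ≤ true as expected).

21.41°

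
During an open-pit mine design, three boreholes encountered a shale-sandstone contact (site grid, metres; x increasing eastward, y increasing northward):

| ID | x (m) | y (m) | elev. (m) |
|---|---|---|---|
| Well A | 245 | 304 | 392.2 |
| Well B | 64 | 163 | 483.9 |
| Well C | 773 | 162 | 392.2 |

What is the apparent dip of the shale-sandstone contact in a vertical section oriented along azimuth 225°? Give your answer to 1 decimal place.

Let the plane be z = a·x + b·y + c.
Well B−Well A: −181a − 141b = 91.7;  Well C−Well A: 528a − 142b = 0.
Solving gives a = −0.13002, b = −0.48345.
Unit vector along 225° is (sin 225°, cos 225°) = (-0.7071, -0.7071).
Slope in that direction = a·(-0.7071) + b·(-0.7071) = 0.43379.
Apparent dip = arctan|0.43379| = 23.5° (true dip is 26.6°, so apparent ≤ true as expected).

23.5°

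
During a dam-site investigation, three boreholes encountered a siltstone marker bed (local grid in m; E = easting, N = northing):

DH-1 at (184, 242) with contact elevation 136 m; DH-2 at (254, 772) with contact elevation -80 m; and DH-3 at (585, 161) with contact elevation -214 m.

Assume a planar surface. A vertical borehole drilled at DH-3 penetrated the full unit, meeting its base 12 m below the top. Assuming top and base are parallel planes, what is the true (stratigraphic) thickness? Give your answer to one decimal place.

8.6 m

Two edge vectors: DH-1→DH-2 = (70, 530, -216), DH-1→DH-3 = (401, -81, -350).
Normal n = (DH-1→DH-2) × (DH-1→DH-3) = (-202996, -62116, -218200).
So ∂z/∂E = −n_x/n_z = −0.93032 and ∂z/∂N = −n_y/n_z = −0.28467.
|∇z| = √(a²+b²) = 0.97290, so dip δ = arctan(0.97290) = 44.21°.
True thickness = vertical thickness × cos δ = 12 × cos 44.21° = 8.6 m.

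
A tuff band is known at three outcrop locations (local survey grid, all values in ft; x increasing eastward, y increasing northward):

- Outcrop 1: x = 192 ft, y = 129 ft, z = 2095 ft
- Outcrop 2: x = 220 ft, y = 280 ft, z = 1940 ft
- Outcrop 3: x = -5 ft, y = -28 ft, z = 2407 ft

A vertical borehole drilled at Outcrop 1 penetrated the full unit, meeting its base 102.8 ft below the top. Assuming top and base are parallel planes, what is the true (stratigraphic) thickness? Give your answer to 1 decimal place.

Let the plane be z = a·x + b·y + c.
Outcrop 2−Outcrop 1: 28a + 151b = −155;  Outcrop 3−Outcrop 1: −197a − 157b = 312.
Solving gives a = −0.89847, b = −0.85989.
|∇z| = √(a²+b²) = 1.24364, so dip δ = arctan(1.24364) = 51.20°.
True thickness = vertical thickness × cos δ = 102.8 × cos 51.20° = 64.4 ft.

64.4 ft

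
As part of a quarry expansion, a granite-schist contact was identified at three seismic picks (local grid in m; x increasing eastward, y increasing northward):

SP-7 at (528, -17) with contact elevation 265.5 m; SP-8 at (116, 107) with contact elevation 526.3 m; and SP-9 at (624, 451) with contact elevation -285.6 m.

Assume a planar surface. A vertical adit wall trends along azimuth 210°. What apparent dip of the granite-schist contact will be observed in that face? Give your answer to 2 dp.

Let the plane be z = a·x + b·y + c.
SP-8−SP-7: −412a + 124b = 260.8;  SP-9−SP-7: 96a + 468b = −551.1.
Solving gives a = −0.93001, b = −0.98679.
Unit vector along 210° is (sin 210°, cos 210°) = (-0.5000, -0.8660).
Slope in that direction = a·(-0.5000) + b·(-0.8660) = 1.31959.
Apparent dip = arctan|1.31959| = 52.84° (true dip is 53.6°, so apparent ≤ true as expected).

52.84°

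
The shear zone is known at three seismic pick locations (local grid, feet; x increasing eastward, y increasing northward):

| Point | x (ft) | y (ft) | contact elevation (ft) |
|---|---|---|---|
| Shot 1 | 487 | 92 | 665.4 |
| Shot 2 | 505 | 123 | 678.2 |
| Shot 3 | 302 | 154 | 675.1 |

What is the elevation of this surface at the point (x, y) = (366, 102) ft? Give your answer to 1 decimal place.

660.4 ft

Let the plane be z = a·x + b·y + c.
Shot 2−Shot 1: 18a + 31b = 12.8;  Shot 3−Shot 1: −185a + 62b = 9.7.
Solving gives a = 0.07195, b = 0.37113.
Then c = 665.4 − a·487 − b·92 = 596.22.
At (366, 102): z = 26.3 + 37.9 + 596.22 = 660.4 ft.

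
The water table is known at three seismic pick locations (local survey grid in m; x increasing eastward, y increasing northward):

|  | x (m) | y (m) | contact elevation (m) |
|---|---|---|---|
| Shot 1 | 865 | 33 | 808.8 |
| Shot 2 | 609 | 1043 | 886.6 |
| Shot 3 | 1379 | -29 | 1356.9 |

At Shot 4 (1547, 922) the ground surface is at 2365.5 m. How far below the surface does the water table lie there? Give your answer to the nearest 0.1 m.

481.5 m

Let the plane be z = a·x + b·y + c.
Shot 2−Shot 1: −256a + 1010b = 77.8;  Shot 3−Shot 1: 514a − 62b = 548.1.
Solving gives a = 1.109557, b = 0.358264.
Then c = 808.8 − a·865 − b·33 = −162.79.
At (1547, 922): z_contact = 1716.48 + 330.32 − 162.79 = 1884.01 m.
Depth below ground = 2365.5 − 1884.01 = 481.5 m.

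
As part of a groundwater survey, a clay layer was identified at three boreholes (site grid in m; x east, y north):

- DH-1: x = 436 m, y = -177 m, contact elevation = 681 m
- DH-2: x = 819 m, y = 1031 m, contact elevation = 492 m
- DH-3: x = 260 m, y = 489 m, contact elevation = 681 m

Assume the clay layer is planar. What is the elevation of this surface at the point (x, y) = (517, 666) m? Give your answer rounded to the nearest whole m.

599 m

Two edge vectors: DH-1→DH-2 = (383, 1208, -189), DH-1→DH-3 = (-176, 666, 0).
Normal n = (DH-1→DH-2) × (DH-1→DH-3) = (125874, 33264, 467686).
So ∂z/∂x = −n_x/n_z = −0.26914 and ∂z/∂y = −n_y/n_z = −0.07112.
Intercept c from DH-1: 681 + 117.35 − 12.59 = 785.76.
At (517, 666): z = −139.1 − 47.4 + 785.76 = 599.2 m.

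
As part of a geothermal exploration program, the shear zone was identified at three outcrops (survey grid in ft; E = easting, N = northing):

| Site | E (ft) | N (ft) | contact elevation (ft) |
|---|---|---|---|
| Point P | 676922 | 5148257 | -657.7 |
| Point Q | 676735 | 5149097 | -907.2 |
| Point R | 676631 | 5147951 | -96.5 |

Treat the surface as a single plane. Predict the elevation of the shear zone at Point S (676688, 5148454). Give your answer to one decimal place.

-467.2 ft

Two edge vectors: Point P→Point Q = (-187, 840, -249.5), Point P→Point R = (-291, -306, 561.2).
Normal n = (Point P→Point Q) × (Point P→Point R) = (395061, 177548.9, 301662).
So ∂z/∂E = −n_x/n_z = −1.309614734 and ∂z/∂N = −n_y/n_z = −0.588568994.
Intercept c from Point P: -657.7 + 886507.03 + 3030104.45 = 3915953.77.
At (676688, 5148454): z = −886200.6 − 3030220.4 + 3915953.77 = -467.2 ft.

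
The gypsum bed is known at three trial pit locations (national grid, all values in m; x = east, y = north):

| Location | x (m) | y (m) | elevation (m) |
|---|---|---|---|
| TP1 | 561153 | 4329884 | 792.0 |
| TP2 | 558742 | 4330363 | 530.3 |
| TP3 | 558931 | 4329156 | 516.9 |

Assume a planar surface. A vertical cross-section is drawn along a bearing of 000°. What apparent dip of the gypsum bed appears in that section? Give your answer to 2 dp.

Let the plane be z = a·x + b·y + c.
TP2−TP1: −2411a + 479b = −261.7;  TP3−TP1: −2222a − 728b = −275.1.
Solving gives a = 0.11431, b = 0.02900.
Unit vector along 000° is (sin 0°, cos 0°) = (0.0000, 1.0000).
Slope in that direction = a·(0.0000) + b·(1.0000) = 0.02900.
Apparent dip = arctan|0.02900| = 1.66° (true dip is 6.7°, so apparent ≤ true as expected).

1.66°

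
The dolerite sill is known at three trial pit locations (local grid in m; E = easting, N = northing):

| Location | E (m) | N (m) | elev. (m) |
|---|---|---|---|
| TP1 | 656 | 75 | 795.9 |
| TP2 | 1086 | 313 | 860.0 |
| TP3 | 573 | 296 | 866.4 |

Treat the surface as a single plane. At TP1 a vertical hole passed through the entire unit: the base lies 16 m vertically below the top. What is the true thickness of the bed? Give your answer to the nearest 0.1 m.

Two edge vectors: TP1→TP2 = (430, 238, 64.1), TP1→TP3 = (-83, 221, 70.5).
Normal n = (TP1→TP2) × (TP1→TP3) = (2612.9, -35635.3, 114784).
So ∂z/∂E = −n_x/n_z = −0.02276 and ∂z/∂N = −n_y/n_z = 0.31046.
|∇z| = √(a²+b²) = 0.31129, so dip δ = arctan(0.31129) = 17.29°.
True thickness = vertical thickness × cos δ = 16 × cos 17.29° = 15.3 m.

15.3 m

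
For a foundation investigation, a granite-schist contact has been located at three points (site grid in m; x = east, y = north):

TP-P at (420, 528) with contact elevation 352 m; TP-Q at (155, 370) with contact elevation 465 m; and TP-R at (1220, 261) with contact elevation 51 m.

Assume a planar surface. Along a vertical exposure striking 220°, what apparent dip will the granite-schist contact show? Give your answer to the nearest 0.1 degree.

Two edge vectors: TP-P→TP-Q = (-265, -158, 113), TP-P→TP-R = (800, -267, -301).
Normal n = (TP-P→TP-Q) × (TP-P→TP-R) = (77729, 10635, 197155).
So ∂z/∂x = −n_x/n_z = −0.39425 and ∂z/∂y = −n_y/n_z = −0.05394.
Unit vector along 220° is (sin 220°, cos 220°) = (-0.6428, -0.7660).
Slope in that direction = a·(-0.6428) + b·(-0.7660) = 0.29474.
Apparent dip = arctan|0.29474| = 16.4° (true dip is 21.7°, so apparent ≤ true as expected).

16.4°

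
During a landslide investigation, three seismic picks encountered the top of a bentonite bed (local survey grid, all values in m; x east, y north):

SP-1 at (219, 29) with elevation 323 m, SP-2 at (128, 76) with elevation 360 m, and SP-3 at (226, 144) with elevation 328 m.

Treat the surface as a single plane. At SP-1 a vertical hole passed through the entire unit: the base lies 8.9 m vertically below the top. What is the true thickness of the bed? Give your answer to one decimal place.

8.3 m

Two edge vectors: SP-1→SP-2 = (-91, 47, 37), SP-1→SP-3 = (7, 115, 5).
Normal n = (SP-1→SP-2) × (SP-1→SP-3) = (-4020, 714, -10794).
So ∂z/∂x = −n_x/n_z = −0.37243 and ∂z/∂y = −n_y/n_z = 0.06615.
|∇z| = √(a²+b²) = 0.37826, so dip δ = arctan(0.37826) = 20.72°.
True thickness = vertical thickness × cos δ = 8.9 × cos 20.72° = 8.3 m.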